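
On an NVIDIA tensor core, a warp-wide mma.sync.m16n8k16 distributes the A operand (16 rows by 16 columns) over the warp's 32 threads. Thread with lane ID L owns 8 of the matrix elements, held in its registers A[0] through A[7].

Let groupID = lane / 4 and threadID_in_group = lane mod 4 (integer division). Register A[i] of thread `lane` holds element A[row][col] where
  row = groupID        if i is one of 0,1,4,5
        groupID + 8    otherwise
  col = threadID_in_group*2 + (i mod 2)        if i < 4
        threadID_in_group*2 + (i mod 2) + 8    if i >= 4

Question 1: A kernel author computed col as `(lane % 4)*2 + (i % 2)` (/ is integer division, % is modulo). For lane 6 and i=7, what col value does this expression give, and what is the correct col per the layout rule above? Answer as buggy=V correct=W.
`(lane % 4)*2 + (i % 2)`[6,7]→5
lane 6→6/4=1, 6 mod 4=2
i=7  r:1+8→9  c:2·2+1+8→13
col: 5 vs 13

buggy=5 correct=13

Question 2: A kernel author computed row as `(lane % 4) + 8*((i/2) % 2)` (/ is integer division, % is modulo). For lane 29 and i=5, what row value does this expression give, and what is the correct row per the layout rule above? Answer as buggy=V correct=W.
buggy=1 correct=7

`(lane % 4) + 8*((i/2) % 2)`[29,5]⇒1
lane 29: gr=7 (29/4), th=1 (29%4)
i=5: r=7+0=7, c=1*2+1+8=11
row: 1 vs 7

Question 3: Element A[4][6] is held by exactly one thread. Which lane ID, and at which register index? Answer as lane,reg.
r=4⇒gr=4,Rb=0  c=6⇒Cb=0,th=3,odd=0
L=4*4+3=19  i=0*4+0*2+0=0

19,0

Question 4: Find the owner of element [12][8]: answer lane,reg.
r:12=>grp=4,rB=1  c:8=>cB=1,tig=0,lo=0
L=4*4+0=16  i=1*4+1*2+0=6

16,6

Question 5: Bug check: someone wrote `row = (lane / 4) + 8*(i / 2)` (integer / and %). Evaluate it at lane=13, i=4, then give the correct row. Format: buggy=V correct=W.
buggy=19 correct=3

`(lane / 4) + 8*(i / 2)`[13,4]->19
L=13->gid=13>>2=3, tid=13&3=1
[4]->row 3+0=3  col 1·2+0+8=10
row: 19 vs 3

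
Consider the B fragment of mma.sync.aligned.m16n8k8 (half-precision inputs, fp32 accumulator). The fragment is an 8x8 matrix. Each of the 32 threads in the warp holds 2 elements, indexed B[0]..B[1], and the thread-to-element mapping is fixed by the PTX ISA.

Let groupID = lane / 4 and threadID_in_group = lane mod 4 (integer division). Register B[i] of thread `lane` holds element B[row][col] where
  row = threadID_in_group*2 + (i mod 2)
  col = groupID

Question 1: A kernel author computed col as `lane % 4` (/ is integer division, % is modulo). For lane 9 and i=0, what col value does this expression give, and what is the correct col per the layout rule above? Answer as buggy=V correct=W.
`lane % 4`[9,0]⇒1
9: gr=2,th=1
[0] (1*2+0,2) = (2,2)
col: 1 vs 2

buggy=1 correct=2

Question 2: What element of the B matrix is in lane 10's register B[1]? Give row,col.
5,2

lane 10→10/4=2, 10 mod 4=2
i=1  r:2·2+1→5  c:2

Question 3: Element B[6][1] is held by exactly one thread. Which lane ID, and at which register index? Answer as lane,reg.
7,0

c=1⇒gr=1  r=6⇒th=3,odd=0
L=1*4+3=7  i=0=0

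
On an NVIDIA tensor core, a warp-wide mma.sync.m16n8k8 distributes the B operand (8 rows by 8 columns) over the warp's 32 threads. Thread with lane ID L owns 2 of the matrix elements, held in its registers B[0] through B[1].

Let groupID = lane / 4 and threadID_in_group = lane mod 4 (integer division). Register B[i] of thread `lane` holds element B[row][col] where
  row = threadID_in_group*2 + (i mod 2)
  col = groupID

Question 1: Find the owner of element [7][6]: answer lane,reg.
c=6->g=6  r=7->t=3,b0=1
L=6*4+3=27  i=1=1

27,1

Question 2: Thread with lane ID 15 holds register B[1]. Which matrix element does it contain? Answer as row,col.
7,3

15: gid=3,tid=3
[1] (3*2+1,3) = (7,3)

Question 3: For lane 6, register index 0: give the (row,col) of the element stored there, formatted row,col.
L=6→G=6>>2=1, T=6&3=2
[0]→row 2·2+0=4  col G=1

4,1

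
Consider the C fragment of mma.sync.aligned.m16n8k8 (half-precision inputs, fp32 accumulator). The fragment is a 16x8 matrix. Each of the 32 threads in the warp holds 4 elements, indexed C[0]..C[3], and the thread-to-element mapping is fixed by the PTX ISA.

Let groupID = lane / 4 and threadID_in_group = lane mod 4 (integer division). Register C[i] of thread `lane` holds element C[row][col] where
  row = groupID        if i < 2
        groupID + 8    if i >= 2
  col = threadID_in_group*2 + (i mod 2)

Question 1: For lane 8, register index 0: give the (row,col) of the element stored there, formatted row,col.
L=8→G=8>>2=2, T=8&3=0
[0]→row 2+0=2  col 0·2+0=0

2,0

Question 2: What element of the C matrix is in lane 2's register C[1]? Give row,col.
L=2->gid=2>>2=0, tid=2&3=2
[1]->row 0+0=0  col 2·2+1=5

0,5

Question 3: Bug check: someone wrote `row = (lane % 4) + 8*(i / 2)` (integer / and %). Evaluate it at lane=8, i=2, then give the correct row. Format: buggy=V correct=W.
buggy=8 correct=10

`(lane % 4) + 8*(i / 2)`[8,2]⇒8
lane 8: gr=2 (8/4), th=0 (8%4)
i=2: r=2+8=10, c=0*2+0=0
row: 8 vs 10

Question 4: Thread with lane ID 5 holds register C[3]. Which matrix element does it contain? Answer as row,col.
9,3

lane 5→5/4=1, 5 mod 4=1
i=3  r:1+8→9  c:2·1+1→3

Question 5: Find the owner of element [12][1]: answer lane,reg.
16,3

r:12=>grp=4,rB=1  c:1=>tig=0,lo=1
L=4*4+0=16  i=1*2+1=3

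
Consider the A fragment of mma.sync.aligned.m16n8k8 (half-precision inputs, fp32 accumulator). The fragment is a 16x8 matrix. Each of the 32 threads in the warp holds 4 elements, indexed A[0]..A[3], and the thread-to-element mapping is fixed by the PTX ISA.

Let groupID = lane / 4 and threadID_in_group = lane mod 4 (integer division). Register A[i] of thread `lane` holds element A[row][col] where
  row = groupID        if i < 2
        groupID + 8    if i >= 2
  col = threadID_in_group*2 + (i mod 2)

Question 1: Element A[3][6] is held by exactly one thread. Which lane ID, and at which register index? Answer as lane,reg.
r=3->g=3,rb=0  c=6->t=3,b0=0
L=3*4+3=15  i=0*2+0=0

15,0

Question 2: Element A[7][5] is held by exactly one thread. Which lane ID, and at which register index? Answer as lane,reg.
30,1

r=7->g=7,rb=0  c=5->t=2,b0=1
L=7*4+2=30  i=0*2+1=1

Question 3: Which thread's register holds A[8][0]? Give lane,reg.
0,2

r=8→G=0,rhi=1  c=0→T=0,p=0
L=0*4+0=0  i=1*2+0=2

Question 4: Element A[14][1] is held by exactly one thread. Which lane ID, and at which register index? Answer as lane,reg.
r=14⇒gr=6,Rb=1  c=1⇒th=0,odd=1
L=6*4+0=24  i=1*2+1=3

24,3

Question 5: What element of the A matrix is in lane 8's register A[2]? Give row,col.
lane 8: g=2 (8/4), t=0 (8%4)
i=2: r=2+8=10, c=0*2+0=0

10,0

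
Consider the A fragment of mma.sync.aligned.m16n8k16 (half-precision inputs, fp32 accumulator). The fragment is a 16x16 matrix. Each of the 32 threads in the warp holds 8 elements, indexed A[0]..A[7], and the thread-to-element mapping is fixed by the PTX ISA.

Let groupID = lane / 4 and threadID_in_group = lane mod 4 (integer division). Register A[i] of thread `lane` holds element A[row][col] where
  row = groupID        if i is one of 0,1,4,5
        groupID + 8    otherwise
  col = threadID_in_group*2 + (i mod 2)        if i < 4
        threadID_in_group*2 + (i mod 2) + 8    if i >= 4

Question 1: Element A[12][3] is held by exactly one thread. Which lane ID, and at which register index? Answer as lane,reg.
r=12→G=4,rhi=1  c=3→chi=0,T=1,p=1
L=4*4+1=17  i=0*4+1*2+1=3

17,3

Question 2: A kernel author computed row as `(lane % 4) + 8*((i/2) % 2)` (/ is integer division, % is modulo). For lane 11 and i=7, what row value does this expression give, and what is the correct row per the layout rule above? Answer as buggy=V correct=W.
`(lane % 4) + 8*((i/2) % 2)`[11,7]→11
lane 11→11/4=2, 11 mod 4=3
i=7  r:2+8→10  c:2·3+1+8→15
row: 11 vs 10

buggy=11 correct=10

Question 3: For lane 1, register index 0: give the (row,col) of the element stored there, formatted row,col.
1: g=0,t=1
[0] (0+0,1*2+0+0) = (0,2)

0,2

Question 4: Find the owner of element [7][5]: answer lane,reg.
30,1

r: 7->gid=7,r8=0  c: 5->c8=0,tid=2,i&1=1
L=7*4+2=30  i=0*4+0*2+1=1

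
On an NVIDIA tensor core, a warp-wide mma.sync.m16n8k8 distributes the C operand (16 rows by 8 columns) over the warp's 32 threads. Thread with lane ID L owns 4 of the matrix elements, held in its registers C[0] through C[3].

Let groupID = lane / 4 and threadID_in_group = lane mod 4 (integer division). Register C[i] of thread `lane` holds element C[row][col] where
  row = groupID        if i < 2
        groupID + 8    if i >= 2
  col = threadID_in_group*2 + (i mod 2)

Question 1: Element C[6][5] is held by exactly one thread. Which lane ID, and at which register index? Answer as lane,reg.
r=6⇒gr=6,Rb=0  c=5⇒th=2,odd=1
L=6*4+2=26  i=0*2+1=1

26,1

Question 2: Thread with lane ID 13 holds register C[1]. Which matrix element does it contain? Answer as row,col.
13: gr=3,th=1
[1] (3+0,1*2+1) = (3,3)

3,3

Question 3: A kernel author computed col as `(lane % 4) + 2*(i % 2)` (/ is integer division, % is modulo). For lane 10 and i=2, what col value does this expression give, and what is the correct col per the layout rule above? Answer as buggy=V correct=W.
`(lane % 4) + 2*(i % 2)`[10,2]→2
L=10→G=10>>2=2, T=10&3=2
[2]→row 2+8=10  col 2·2+0=4
col: 2 vs 4

buggy=2 correct=4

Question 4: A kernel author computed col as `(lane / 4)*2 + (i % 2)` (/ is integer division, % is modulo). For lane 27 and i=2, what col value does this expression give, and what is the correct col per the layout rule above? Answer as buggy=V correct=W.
buggy=12 correct=6

`(lane / 4)*2 + (i % 2)`[27,2]→12
lane 27: G=6 (27/4), T=3 (27%4)
i=2: r=6+8=14, c=3*2+0=6
col: 12 vs 6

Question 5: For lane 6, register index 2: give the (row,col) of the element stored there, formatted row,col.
9,4

L=6=>grp=6>>2=1, tig=6&3=2
[2]=>row 1+8=9  col 2·2+0=4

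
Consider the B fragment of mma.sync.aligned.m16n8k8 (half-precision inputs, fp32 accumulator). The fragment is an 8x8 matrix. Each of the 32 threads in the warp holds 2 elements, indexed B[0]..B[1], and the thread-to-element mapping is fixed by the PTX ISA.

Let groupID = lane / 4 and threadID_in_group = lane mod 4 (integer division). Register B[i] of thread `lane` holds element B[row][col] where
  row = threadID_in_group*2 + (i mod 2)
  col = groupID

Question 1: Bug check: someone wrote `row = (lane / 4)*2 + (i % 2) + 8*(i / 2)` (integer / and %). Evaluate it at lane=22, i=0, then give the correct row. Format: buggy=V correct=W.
`(lane / 4)*2 + (i % 2) + 8*(i / 2)`[22,0]⇒10
lane 22: gr=5 (22/4), th=2 (22%4)
i=0: r=2*2+0=4, c=gr=5
row: 10 vs 4

buggy=10 correct=4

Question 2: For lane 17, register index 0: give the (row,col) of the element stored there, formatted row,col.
2,4

17: grp=4,tig=1
[0] (1*2+0,4) = (2,4)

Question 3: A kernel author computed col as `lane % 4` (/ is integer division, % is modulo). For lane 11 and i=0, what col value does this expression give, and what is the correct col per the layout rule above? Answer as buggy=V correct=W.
`lane % 4`[11,0]→3
L=11→G=11>>2=2, T=11&3=3
[0]→row 3·2+0=6  col G=2
col: 3 vs 2

buggy=3 correct=2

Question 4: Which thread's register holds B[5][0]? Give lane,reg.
2,1

c=0→G=0  r=5→T=2,p=1
L=0*4+2=2  i=1=1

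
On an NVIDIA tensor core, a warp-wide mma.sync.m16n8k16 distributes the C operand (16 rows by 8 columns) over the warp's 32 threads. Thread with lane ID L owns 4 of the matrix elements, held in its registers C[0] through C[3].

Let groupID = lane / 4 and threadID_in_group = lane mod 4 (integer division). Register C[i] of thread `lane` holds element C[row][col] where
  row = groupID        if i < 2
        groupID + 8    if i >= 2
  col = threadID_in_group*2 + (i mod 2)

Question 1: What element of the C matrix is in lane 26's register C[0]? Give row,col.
L=26->gid=26>>2=6, tid=26&3=2
[0]->row 6+0=6  col 2·2+0=4

6,4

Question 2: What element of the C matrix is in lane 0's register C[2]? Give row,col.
8,0

0: gid=0,tid=0
[2] (0+8,0*2+0) = (8,0)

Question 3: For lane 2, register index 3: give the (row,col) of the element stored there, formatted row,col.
8,5

lane 2: gr=0 (2/4), th=2 (2%4)
i=3: r=0+8=8, c=2*2+1=5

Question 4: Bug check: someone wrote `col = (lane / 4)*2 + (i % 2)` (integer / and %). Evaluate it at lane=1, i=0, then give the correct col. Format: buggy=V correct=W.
`(lane / 4)*2 + (i % 2)`[1,0]→0
lane 1: G=0 (1/4), T=1 (1%4)
i=0: r=0+0=0, c=1*2+0=2
col: 0 vs 2

buggy=0 correct=2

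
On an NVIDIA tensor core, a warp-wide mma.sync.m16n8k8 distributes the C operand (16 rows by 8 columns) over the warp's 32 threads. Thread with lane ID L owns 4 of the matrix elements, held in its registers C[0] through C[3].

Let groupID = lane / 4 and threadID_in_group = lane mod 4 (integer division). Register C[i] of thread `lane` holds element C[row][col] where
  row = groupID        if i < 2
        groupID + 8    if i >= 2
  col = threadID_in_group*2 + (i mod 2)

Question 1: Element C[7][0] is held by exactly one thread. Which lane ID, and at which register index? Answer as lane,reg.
r=7⇒gr=7,Rb=0  c=0⇒th=0,odd=0
L=7*4+0=28  i=0*2+0=0

28,0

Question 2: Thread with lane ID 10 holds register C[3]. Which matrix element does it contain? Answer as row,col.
10,5

10: grp=2,tig=2
[3] (2+8,2*2+1) = (10,5)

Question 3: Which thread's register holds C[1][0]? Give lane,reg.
r=1⇒gr=1,Rb=0  c=0⇒th=0,odd=0
L=1*4+0=4  i=0*2+0=0

4,0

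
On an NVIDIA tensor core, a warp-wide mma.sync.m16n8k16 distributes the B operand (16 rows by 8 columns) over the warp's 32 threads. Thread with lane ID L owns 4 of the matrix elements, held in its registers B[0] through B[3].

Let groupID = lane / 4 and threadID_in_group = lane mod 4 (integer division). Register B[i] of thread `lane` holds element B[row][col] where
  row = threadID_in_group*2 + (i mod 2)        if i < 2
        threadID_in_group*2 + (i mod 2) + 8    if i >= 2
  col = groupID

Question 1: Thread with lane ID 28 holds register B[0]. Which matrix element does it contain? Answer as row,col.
0,7

28: G=7,T=0
[0] (0*2+0+0,7) = (0,7)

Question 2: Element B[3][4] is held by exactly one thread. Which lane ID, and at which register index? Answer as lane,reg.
c:4=>grp=4  r:3=>rB=0,tig=1,lo=1
L=4*4+1=17  i=0*2+1=1

17,1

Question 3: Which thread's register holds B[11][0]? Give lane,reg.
c=0→G=0  r=11→rhi=1,T=1,p=1
L=0*4+1=1  i=1*2+1=3

1,3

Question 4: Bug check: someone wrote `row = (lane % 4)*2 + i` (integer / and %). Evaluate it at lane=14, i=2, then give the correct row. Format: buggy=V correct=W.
buggy=6 correct=12

`(lane % 4)*2 + i`[14,2]->6
lane 14->14/4=3, 14 mod 4=2
i=2  r:2·2+0+8->12  c:3
row: 6 vs 12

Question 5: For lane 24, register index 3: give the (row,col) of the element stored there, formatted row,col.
lane 24: grp=6 (24/4), tig=0 (24%4)
i=3: r=0*2+1+8=9, c=grp=6

9,6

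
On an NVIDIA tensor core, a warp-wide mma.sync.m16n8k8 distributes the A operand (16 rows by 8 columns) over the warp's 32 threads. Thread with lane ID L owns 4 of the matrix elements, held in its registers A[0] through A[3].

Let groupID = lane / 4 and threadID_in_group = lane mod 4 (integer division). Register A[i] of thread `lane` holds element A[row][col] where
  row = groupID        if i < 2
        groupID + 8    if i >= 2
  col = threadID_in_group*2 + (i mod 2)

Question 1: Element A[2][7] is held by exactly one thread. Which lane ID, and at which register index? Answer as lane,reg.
r:2=>grp=2,rB=0  c:7=>tig=3,lo=1
L=2*4+3=11  i=0*2+1=1

11,1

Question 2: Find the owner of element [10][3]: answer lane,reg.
r=10⇒gr=2,Rb=1  c=3⇒th=1,odd=1
L=2*4+1=9  i=1*2+1=3

9,3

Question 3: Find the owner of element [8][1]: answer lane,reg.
r:8=>grp=0,rB=1  c:1=>tig=0,lo=1
L=0*4+0=0  i=1*2+1=3

0,3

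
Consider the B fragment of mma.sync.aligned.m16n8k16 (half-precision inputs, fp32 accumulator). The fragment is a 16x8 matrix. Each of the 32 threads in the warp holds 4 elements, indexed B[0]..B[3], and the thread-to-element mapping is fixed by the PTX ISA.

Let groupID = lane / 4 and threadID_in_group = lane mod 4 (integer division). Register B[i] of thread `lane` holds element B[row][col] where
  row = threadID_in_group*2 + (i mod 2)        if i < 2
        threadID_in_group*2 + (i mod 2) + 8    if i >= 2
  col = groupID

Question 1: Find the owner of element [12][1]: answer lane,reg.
c:1=>grp=1  r:12=>rB=1,tig=2,lo=0
L=1*4+2=6  i=1*2+0=2

6,2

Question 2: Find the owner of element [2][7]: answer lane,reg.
29,0

c=7→G=7  r=2→rhi=0,T=1,p=0
L=7*4+1=29  i=0*2+0=0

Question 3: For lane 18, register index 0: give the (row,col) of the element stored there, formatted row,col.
lane 18: gid=4 (18/4), tid=2 (18%4)
i=0: r=2*2+0+0=4, c=gid=4

4,4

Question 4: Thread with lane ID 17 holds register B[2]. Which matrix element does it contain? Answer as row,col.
17: grp=4,tig=1
[2] (1*2+0+8,4) = (10,4)

10,4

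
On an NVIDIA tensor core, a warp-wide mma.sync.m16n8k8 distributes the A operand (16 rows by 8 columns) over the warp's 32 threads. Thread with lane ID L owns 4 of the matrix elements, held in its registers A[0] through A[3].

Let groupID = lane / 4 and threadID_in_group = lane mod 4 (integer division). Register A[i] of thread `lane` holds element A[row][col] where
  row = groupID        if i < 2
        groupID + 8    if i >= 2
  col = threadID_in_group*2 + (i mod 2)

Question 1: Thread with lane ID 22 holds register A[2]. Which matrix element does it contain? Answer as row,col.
lane 22: gid=5 (22/4), tid=2 (22%4)
i=2: r=5+8=13, c=2*2+0=4

13,4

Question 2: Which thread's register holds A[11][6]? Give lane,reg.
r:11=>grp=3,rB=1  c:6=>tig=3,lo=0
L=3*4+3=15  i=1*2+0=2

15,2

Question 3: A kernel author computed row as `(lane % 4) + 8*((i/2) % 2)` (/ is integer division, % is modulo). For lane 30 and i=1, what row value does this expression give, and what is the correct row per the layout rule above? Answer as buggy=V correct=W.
buggy=2 correct=7

`(lane % 4) + 8*((i/2) % 2)`[30,1]->2
lane 30: gid=7 (30/4), tid=2 (30%4)
i=1: r=7+0=7, c=2*2+1=5
row: 2 vs 7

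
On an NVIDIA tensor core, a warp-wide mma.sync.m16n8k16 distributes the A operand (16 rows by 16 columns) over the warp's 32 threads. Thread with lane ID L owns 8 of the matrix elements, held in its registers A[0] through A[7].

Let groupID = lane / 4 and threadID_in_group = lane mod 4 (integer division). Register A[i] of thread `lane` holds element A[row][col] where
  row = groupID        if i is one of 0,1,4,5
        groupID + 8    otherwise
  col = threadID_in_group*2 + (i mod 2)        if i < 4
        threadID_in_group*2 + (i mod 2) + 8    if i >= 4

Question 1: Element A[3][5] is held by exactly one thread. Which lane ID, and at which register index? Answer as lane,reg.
r=3->g=3,rb=0  c=5->cb=0,t=2,b0=1
L=3*4+2=14  i=0*4+0*2+1=1

14,1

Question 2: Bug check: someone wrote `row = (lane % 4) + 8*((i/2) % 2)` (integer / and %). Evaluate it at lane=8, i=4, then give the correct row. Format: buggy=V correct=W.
`(lane % 4) + 8*((i/2) % 2)`[8,4]->0
L=8->gid=8>>2=2, tid=8&3=0
[4]->row 2+0=2  col 0·2+0+8=8
row: 0 vs 2

buggy=0 correct=2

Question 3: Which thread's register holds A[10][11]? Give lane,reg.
r=10→G=2,rhi=1  c=11→chi=1,T=1,p=1
L=2*4+1=9  i=1*4+1*2+1=7

9,7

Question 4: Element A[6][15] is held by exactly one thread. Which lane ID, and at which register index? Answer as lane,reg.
r: 6->gid=6,r8=0  c: 15->c8=1,tid=3,i&1=1
L=6*4+3=27  i=1*4+0*2+1=5

27,5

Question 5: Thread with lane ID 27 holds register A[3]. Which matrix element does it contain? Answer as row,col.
L=27→G=27>>2=6, T=27&3=3
[3]→row 6+8=14  col 3·2+1+0=7

14,7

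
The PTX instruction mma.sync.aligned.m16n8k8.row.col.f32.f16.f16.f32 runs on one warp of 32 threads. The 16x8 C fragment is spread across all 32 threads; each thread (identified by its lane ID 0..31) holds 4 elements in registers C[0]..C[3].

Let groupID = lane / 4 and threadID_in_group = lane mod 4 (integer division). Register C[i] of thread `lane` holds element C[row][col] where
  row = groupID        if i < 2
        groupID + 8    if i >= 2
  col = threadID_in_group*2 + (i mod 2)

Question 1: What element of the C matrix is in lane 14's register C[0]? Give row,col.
3,4

lane 14=>14/4=3, 14 mod 4=2
i=0  r:3+0=>3  c:2·2+0=>4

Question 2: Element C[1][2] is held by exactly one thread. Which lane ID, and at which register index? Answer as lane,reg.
r=1->g=1,rb=0  c=2->t=1,b0=0
L=1*4+1=5  i=0*2+0=0

5,0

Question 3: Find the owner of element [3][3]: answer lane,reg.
r:3=>grp=3,rB=0  c:3=>tig=1,lo=1
L=3*4+1=13  i=0*2+1=1

13,1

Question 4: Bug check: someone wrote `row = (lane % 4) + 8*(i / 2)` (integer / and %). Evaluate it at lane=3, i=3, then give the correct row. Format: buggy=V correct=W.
`(lane % 4) + 8*(i / 2)`[3,3]→11
L=3→G=3>>2=0, T=3&3=3
[3]→row 0+8=8  col 3·2+1=7
row: 11 vs 8

buggy=11 correct=8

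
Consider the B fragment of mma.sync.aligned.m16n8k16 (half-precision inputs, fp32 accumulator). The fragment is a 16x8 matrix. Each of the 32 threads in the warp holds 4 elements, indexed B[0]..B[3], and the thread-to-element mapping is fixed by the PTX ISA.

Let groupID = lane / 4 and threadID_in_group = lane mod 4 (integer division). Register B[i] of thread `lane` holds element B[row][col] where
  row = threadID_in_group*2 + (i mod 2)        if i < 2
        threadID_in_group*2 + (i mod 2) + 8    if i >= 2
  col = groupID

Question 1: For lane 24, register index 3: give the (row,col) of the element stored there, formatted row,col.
9,6

lane 24→24/4=6, 24 mod 4=0
i=3  r:2·0+1+8→9  c:6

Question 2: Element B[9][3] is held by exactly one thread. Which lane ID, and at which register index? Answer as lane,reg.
12,3

c=3→G=3  r=9→rhi=1,T=0,p=1
L=3*4+0=12  i=1*2+1=3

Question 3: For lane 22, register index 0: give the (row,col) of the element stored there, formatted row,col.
22: gid=5,tid=2
[0] (2*2+0+0,5) = (4,5)

4,5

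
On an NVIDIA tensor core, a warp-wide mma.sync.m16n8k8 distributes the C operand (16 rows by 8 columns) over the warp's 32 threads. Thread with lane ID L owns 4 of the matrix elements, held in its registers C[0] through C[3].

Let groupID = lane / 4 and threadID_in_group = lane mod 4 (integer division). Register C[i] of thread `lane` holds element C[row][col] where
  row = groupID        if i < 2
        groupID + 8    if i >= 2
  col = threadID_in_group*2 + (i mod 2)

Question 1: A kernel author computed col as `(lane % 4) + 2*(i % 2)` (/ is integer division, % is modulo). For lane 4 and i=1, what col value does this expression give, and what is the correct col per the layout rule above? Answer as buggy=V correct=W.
buggy=2 correct=1

`(lane % 4) + 2*(i % 2)`[4,1]=>2
L=4=>grp=4>>2=1, tig=4&3=0
[1]=>row 1+0=1  col 0·2+1=1
col: 2 vs 1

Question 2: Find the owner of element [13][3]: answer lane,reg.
r:13=>grp=5,rB=1  c:3=>tig=1,lo=1
L=5*4+1=21  i=1*2+1=3

21,3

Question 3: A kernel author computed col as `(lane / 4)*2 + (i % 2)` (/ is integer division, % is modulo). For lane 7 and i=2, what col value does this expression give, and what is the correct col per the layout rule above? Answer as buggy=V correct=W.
`(lane / 4)*2 + (i % 2)`[7,2]->2
lane 7: gid=1 (7/4), tid=3 (7%4)
i=2: r=1+8=9, c=3*2+0=6
col: 2 vs 6

buggy=2 correct=6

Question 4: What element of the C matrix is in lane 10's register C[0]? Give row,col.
L=10=>grp=10>>2=2, tig=10&3=2
[0]=>row 2+0=2  col 2·2+0=4

2,4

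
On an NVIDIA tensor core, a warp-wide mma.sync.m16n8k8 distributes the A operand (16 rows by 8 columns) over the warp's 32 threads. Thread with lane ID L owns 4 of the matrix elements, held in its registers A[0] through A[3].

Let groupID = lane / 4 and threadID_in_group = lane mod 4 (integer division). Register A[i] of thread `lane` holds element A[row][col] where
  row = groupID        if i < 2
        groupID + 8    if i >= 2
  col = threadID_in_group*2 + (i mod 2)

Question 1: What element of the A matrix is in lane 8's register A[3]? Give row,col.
8: g=2,t=0
[3] (2+8,0*2+1) = (10,1)

10,1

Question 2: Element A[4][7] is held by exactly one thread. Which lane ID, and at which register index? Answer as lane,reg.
r:4=>grp=4,rB=0  c:7=>tig=3,lo=1
L=4*4+3=19  i=0*2+1=1

19,1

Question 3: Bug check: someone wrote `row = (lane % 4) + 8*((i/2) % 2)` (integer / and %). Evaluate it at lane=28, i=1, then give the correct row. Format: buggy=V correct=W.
buggy=0 correct=7

`(lane % 4) + 8*((i/2) % 2)`[28,1]->0
L=28->gid=28>>2=7, tid=28&3=0
[1]->row 7+0=7  col 0·2+1=1
row: 0 vs 7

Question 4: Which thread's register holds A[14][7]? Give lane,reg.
27,3

r=14→G=6,rhi=1  c=7→T=3,p=1
L=6*4+3=27  i=1*2+1=3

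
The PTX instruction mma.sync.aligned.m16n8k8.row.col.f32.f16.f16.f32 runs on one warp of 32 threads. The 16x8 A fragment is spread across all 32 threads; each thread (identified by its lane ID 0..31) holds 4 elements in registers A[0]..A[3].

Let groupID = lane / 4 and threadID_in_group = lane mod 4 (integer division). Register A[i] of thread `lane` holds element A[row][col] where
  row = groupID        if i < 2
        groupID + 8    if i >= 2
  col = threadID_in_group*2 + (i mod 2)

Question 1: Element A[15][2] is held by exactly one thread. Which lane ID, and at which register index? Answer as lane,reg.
29,2

r=15⇒gr=7,Rb=1  c=2⇒th=1,odd=0
L=7*4+1=29  i=1*2+0=2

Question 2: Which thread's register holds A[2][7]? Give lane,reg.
r: 2->gid=2,r8=0  c: 7->tid=3,i&1=1
L=2*4+3=11  i=0*2+1=1

11,1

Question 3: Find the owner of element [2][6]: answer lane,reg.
11,0

r=2⇒gr=2,Rb=0  c=6⇒th=3,odd=0
L=2*4+3=11  i=0*2+0=0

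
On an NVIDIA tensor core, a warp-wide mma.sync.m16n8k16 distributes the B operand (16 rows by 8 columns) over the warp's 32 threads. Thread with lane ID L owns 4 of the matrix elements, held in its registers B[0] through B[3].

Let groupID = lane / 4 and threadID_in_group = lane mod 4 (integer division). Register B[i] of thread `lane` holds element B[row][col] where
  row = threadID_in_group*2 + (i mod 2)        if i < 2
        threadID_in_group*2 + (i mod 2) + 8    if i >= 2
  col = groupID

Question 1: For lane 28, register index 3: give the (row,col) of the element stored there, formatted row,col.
lane 28→28/4=7, 28 mod 4=0
i=3  r:2·0+1+8→9  c:7

9,7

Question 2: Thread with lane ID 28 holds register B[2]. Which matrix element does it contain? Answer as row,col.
8,7

L=28->gid=28>>2=7, tid=28&3=0
[2]->row 0·2+0+8=8  col gid=7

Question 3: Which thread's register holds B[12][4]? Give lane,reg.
18,2

c=4⇒gr=4  r=12⇒Rb=1,th=2,odd=0
L=4*4+2=18  i=1*2+0=2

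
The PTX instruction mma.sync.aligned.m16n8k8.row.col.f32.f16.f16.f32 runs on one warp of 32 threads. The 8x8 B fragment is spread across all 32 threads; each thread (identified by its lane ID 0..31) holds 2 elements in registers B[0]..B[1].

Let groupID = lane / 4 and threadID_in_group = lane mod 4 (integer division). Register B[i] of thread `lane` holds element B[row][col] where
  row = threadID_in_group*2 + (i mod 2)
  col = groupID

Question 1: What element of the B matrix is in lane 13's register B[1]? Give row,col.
3,3

L=13=>grp=13>>2=3, tig=13&3=1
[1]=>row 1·2+1=3  col grp=3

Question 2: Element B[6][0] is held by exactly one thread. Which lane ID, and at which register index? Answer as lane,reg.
c=0->g=0  r=6->t=3,b0=0
L=0*4+3=3  i=0=0

3,0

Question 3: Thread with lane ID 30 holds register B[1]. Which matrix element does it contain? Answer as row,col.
5,7

lane 30->30/4=7, 30 mod 4=2
i=1  r:2·2+1->5  c:7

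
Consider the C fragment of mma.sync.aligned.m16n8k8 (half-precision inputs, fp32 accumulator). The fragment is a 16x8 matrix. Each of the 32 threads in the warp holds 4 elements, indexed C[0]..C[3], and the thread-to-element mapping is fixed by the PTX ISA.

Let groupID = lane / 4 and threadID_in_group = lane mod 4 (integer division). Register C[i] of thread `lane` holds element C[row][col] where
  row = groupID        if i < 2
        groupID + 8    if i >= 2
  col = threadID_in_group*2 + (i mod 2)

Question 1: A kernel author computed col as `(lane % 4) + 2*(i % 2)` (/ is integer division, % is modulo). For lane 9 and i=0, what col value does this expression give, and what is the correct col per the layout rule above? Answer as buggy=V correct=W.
buggy=1 correct=2

`(lane % 4) + 2*(i % 2)`[9,0]=>1
L=9=>grp=9>>2=2, tig=9&3=1
[0]=>row 2+0=2  col 1·2+0=2
col: 1 vs 2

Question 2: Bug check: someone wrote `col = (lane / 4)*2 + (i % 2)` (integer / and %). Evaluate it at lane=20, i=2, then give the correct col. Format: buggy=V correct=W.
buggy=10 correct=0

`(lane / 4)*2 + (i % 2)`[20,2]⇒10
lane 20: gr=5 (20/4), th=0 (20%4)
i=2: r=5+8=13, c=0*2+0=0
col: 10 vs 0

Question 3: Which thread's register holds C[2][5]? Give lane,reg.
r=2->g=2,rb=0  c=5->t=2,b0=1
L=2*4+2=10  i=0*2+1=1

10,1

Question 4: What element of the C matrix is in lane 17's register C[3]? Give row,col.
lane 17⇒17/4=4, 17 mod 4=1
i=3  r:4+8⇒12  c:2·1+1⇒3

12,3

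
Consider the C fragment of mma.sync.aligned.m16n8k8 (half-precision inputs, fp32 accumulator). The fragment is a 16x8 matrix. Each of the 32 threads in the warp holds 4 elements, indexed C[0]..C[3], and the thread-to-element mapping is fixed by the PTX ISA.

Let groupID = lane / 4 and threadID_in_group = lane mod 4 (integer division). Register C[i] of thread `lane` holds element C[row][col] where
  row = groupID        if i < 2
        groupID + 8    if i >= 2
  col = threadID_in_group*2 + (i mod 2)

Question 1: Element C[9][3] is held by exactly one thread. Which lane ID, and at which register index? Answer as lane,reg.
r=9->g=1,rb=1  c=3->t=1,b0=1
L=1*4+1=5  i=1*2+1=3

5,3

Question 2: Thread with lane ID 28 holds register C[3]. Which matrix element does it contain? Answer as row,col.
lane 28: gid=7 (28/4), tid=0 (28%4)
i=3: r=7+8=15, c=0*2+1=1

15,1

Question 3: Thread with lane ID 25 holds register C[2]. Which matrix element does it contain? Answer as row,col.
lane 25⇒25/4=6, 25 mod 4=1
i=2  r:6+8⇒14  c:2·1+0⇒2

14,2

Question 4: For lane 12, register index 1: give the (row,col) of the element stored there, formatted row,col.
12: grp=3,tig=0
[1] (3+0,0*2+1) = (3,1)

3,1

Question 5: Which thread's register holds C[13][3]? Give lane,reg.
r=13->g=5,rb=1  c=3->t=1,b0=1
L=5*4+1=21  i=1*2+1=3

21,3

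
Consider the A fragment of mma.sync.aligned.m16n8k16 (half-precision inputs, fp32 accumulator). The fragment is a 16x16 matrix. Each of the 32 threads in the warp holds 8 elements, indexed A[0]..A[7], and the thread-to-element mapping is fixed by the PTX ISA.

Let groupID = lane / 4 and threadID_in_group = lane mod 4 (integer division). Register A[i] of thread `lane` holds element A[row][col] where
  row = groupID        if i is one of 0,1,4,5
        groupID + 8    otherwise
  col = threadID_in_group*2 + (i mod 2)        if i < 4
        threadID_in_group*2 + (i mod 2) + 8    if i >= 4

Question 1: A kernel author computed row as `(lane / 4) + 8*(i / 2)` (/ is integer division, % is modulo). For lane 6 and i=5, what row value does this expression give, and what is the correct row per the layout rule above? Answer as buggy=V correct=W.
buggy=17 correct=1

`(lane / 4) + 8*(i / 2)`[6,5]→17
lane 6: G=1 (6/4), T=2 (6%4)
i=5: r=1+0=1, c=2*2+1+8=13
row: 17 vs 1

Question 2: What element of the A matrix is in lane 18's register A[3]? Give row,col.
lane 18->18/4=4, 18 mod 4=2
i=3  r:4+8->12  c:2·2+1+0->5

12,5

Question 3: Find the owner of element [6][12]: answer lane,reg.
26,4

r=6⇒gr=6,Rb=0  c=12⇒Cb=1,th=2,odd=0
L=6*4+2=26  i=1*4+0*2+0=4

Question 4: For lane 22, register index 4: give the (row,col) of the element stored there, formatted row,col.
5,12

22: grp=5,tig=2
[4] (5+0,2*2+0+8) = (5,12)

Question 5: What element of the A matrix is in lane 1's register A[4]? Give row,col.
0,10

lane 1->1/4=0, 1 mod 4=1
i=4  r:0+0->0  c:2·1+0+8->10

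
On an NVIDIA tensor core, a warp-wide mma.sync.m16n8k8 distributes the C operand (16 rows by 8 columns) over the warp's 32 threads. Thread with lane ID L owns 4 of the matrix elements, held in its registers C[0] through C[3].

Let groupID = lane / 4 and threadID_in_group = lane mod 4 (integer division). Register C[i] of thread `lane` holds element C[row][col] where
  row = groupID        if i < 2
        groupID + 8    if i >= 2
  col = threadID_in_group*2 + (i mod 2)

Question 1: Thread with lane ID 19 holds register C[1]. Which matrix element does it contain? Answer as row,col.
lane 19->19/4=4, 19 mod 4=3
i=1  r:4+0->4  c:2·3+1->7

4,7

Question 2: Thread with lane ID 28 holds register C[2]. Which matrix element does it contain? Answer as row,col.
28: g=7,t=0
[2] (7+8,0*2+0) = (15,0)

15,0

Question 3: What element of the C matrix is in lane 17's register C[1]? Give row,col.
4,3

lane 17: grp=4 (17/4), tig=1 (17%4)
i=1: r=4+0=4, c=1*2+1=3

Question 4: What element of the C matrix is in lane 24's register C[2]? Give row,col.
lane 24=>24/4=6, 24 mod 4=0
i=2  r:6+8=>14  c:2·0+0=>0

14,0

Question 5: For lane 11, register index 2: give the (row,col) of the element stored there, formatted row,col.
lane 11: gr=2 (11/4), th=3 (11%4)
i=2: r=2+8=10, c=3*2+0=6

10,6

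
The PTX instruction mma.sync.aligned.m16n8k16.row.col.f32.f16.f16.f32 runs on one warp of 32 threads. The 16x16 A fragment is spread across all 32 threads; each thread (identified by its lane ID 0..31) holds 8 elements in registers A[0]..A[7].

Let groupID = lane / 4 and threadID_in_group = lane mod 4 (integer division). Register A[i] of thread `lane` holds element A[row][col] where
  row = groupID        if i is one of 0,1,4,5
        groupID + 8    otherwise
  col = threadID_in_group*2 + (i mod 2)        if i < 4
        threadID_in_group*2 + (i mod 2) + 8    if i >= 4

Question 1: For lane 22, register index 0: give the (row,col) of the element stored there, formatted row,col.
5,4

22: grp=5,tig=2
[0] (5+0,2*2+0+0) = (5,4)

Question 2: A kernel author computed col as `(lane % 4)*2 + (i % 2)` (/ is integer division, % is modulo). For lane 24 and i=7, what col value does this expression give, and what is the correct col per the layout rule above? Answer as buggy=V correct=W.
`(lane % 4)*2 + (i % 2)`[24,7]->1
lane 24->24/4=6, 24 mod 4=0
i=7  r:6+8->14  c:2·0+1+8->9
col: 1 vs 9

buggy=1 correct=9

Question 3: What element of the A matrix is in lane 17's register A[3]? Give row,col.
lane 17->17/4=4, 17 mod 4=1
i=3  r:4+8->12  c:2·1+1+0->3

12,3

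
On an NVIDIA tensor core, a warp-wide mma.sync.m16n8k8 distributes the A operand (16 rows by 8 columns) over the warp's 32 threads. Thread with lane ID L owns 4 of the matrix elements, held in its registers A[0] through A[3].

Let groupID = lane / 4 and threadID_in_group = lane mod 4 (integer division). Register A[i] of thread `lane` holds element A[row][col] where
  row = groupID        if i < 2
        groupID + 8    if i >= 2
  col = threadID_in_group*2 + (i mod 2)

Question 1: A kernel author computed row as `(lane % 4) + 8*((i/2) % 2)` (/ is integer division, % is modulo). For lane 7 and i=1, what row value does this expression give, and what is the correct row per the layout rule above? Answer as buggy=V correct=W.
buggy=3 correct=1

`(lane % 4) + 8*((i/2) % 2)`[7,1]=>3
L=7=>grp=7>>2=1, tig=7&3=3
[1]=>row 1+0=1  col 3·2+1=7
row: 3 vs 1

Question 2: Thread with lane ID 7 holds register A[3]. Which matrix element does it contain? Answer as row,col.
9,7

lane 7->7/4=1, 7 mod 4=3
i=3  r:1+8->9  c:2·3+1->7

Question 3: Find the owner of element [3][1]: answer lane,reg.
12,1

r=3⇒gr=3,Rb=0  c=1⇒th=0,odd=1
L=3*4+0=12  i=0*2+1=1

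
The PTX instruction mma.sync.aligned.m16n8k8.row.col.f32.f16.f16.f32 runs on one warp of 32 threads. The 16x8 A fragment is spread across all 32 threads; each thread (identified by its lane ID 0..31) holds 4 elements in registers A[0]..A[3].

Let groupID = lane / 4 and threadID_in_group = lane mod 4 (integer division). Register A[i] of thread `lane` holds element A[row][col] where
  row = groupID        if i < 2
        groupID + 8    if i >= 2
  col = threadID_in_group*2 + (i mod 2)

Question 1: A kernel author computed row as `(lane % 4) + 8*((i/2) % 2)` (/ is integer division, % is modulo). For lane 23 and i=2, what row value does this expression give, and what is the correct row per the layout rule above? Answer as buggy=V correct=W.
buggy=11 correct=13

`(lane % 4) + 8*((i/2) % 2)`[23,2]->11
lane 23->23/4=5, 23 mod 4=3
i=2  r:5+8->13  c:2·3+0->6
row: 11 vs 13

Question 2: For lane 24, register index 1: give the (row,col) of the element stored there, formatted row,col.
lane 24→24/4=6, 24 mod 4=0
i=1  r:6+0→6  c:2·0+1→1

6,1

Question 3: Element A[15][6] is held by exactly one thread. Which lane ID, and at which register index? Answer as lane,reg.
r=15⇒gr=7,Rb=1  c=6⇒th=3,odd=0
L=7*4+3=31  i=1*2+0=2

31,2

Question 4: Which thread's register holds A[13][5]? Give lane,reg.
22,3

r=13⇒gr=5,Rb=1  c=5⇒th=2,odd=1
L=5*4+2=22  i=1*2+1=3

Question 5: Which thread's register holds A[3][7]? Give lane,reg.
15,1

r=3→G=3,rhi=0  c=7→T=3,p=1
L=3*4+3=15  i=0*2+1=1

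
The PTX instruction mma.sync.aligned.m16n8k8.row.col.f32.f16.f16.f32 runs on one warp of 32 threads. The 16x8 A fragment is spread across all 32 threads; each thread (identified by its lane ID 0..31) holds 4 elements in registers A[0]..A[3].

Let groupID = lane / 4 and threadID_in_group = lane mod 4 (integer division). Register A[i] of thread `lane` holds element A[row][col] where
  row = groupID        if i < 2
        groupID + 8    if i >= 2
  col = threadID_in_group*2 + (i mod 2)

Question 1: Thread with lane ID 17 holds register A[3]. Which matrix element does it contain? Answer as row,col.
17: grp=4,tig=1
[3] (4+8,1*2+1) = (12,3)

12,3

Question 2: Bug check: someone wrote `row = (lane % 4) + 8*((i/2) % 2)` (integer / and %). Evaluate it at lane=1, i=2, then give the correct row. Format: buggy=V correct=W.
`(lane % 4) + 8*((i/2) % 2)`[1,2]=>9
lane 1: grp=0 (1/4), tig=1 (1%4)
i=2: r=0+8=8, c=1*2+0=2
row: 9 vs 8

buggy=9 correct=8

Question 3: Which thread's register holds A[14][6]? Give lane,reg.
r:14=>grp=6,rB=1  c:6=>tig=3,lo=0
L=6*4+3=27  i=1*2+0=2

27,2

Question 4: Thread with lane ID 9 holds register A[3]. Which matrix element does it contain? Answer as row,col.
10,3

lane 9: g=2 (9/4), t=1 (9%4)
i=3: r=2+8=10, c=1*2+1=3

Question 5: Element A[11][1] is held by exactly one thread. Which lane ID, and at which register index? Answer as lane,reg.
r=11->g=3,rb=1  c=1->t=0,b0=1
L=3*4+0=12  i=1*2+1=3

12,3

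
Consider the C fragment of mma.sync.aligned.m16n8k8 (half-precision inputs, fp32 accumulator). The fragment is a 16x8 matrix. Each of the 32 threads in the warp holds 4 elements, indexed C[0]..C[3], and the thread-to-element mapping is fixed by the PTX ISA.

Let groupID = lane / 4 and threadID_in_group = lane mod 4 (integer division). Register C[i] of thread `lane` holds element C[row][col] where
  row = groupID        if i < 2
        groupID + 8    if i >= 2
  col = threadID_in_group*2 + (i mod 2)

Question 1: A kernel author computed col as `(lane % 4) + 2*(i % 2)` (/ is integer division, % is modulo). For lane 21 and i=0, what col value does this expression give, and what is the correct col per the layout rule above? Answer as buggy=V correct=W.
buggy=1 correct=2

`(lane % 4) + 2*(i % 2)`[21,0]->1
lane 21->21/4=5, 21 mod 4=1
i=0  r:5+0->5  c:2·1+0->2
col: 1 vs 2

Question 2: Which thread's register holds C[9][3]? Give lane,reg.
r:9=>grp=1,rB=1  c:3=>tig=1,lo=1
L=1*4+1=5  i=1*2+1=3

5,3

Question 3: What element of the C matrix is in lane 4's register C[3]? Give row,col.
L=4⇒gr=4>>2=1, th=4&3=0
[3]⇒row 1+8=9  col 0·2+1=1

9,1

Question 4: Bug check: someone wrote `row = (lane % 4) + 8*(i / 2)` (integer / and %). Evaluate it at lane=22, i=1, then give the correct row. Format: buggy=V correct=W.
`(lane % 4) + 8*(i / 2)`[22,1]->2
L=22->gid=22>>2=5, tid=22&3=2
[1]->row 5+0=5  col 2·2+1=5
row: 2 vs 5

buggy=2 correct=5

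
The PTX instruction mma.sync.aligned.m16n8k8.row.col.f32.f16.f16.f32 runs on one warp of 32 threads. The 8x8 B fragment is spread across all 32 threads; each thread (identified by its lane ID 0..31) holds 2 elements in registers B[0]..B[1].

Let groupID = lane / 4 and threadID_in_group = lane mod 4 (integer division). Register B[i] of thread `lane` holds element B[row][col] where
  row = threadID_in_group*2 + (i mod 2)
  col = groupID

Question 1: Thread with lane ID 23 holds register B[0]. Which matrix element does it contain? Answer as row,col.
6,5

23: G=5,T=3
[0] (3*2+0,5) = (6,5)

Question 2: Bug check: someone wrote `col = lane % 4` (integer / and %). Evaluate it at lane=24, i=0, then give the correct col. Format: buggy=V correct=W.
`lane % 4`[24,0]=>0
24: grp=6,tig=0
[0] (0*2+0,6) = (0,6)
col: 0 vs 6

buggy=0 correct=6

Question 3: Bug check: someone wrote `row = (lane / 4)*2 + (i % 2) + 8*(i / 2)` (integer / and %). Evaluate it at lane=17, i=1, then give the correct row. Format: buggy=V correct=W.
`(lane / 4)*2 + (i % 2) + 8*(i / 2)`[17,1]->9
17: g=4,t=1
[1] (1*2+1,4) = (3,4)
row: 9 vs 3

buggy=9 correct=3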